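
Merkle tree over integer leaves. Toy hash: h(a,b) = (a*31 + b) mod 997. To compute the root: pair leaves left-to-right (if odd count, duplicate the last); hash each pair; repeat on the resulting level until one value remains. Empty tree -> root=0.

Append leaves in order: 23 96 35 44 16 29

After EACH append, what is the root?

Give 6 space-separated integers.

Answer: 23 809 277 286 325 741

Derivation:
After append 23 (leaves=[23]):
  L0: [23]
  root=23
After append 96 (leaves=[23, 96]):
  L0: [23, 96]
  L1: h(23,96)=(23*31+96)%997=809 -> [809]
  root=809
After append 35 (leaves=[23, 96, 35]):
  L0: [23, 96, 35]
  L1: h(23,96)=(23*31+96)%997=809 h(35,35)=(35*31+35)%997=123 -> [809, 123]
  L2: h(809,123)=(809*31+123)%997=277 -> [277]
  root=277
After append 44 (leaves=[23, 96, 35, 44]):
  L0: [23, 96, 35, 44]
  L1: h(23,96)=(23*31+96)%997=809 h(35,44)=(35*31+44)%997=132 -> [809, 132]
  L2: h(809,132)=(809*31+132)%997=286 -> [286]
  root=286
After append 16 (leaves=[23, 96, 35, 44, 16]):
  L0: [23, 96, 35, 44, 16]
  L1: h(23,96)=(23*31+96)%997=809 h(35,44)=(35*31+44)%997=132 h(16,16)=(16*31+16)%997=512 -> [809, 132, 512]
  L2: h(809,132)=(809*31+132)%997=286 h(512,512)=(512*31+512)%997=432 -> [286, 432]
  L3: h(286,432)=(286*31+432)%997=325 -> [325]
  root=325
After append 29 (leaves=[23, 96, 35, 44, 16, 29]):
  L0: [23, 96, 35, 44, 16, 29]
  L1: h(23,96)=(23*31+96)%997=809 h(35,44)=(35*31+44)%997=132 h(16,29)=(16*31+29)%997=525 -> [809, 132, 525]
  L2: h(809,132)=(809*31+132)%997=286 h(525,525)=(525*31+525)%997=848 -> [286, 848]
  L3: h(286,848)=(286*31+848)%997=741 -> [741]
  root=741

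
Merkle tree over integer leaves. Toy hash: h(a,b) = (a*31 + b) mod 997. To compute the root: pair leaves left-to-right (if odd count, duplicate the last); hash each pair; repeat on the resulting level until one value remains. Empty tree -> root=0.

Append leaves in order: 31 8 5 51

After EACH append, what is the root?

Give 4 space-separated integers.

Answer: 31 969 289 335

Derivation:
After append 31 (leaves=[31]):
  L0: [31]
  root=31
After append 8 (leaves=[31, 8]):
  L0: [31, 8]
  L1: h(31,8)=(31*31+8)%997=969 -> [969]
  root=969
After append 5 (leaves=[31, 8, 5]):
  L0: [31, 8, 5]
  L1: h(31,8)=(31*31+8)%997=969 h(5,5)=(5*31+5)%997=160 -> [969, 160]
  L2: h(969,160)=(969*31+160)%997=289 -> [289]
  root=289
After append 51 (leaves=[31, 8, 5, 51]):
  L0: [31, 8, 5, 51]
  L1: h(31,8)=(31*31+8)%997=969 h(5,51)=(5*31+51)%997=206 -> [969, 206]
  L2: h(969,206)=(969*31+206)%997=335 -> [335]
  root=335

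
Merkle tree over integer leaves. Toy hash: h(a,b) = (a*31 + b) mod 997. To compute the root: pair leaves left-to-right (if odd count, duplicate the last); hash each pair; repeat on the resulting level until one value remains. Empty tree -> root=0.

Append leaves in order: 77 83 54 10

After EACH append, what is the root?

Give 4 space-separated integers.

Answer: 77 476 532 488

Derivation:
After append 77 (leaves=[77]):
  L0: [77]
  root=77
After append 83 (leaves=[77, 83]):
  L0: [77, 83]
  L1: h(77,83)=(77*31+83)%997=476 -> [476]
  root=476
After append 54 (leaves=[77, 83, 54]):
  L0: [77, 83, 54]
  L1: h(77,83)=(77*31+83)%997=476 h(54,54)=(54*31+54)%997=731 -> [476, 731]
  L2: h(476,731)=(476*31+731)%997=532 -> [532]
  root=532
After append 10 (leaves=[77, 83, 54, 10]):
  L0: [77, 83, 54, 10]
  L1: h(77,83)=(77*31+83)%997=476 h(54,10)=(54*31+10)%997=687 -> [476, 687]
  L2: h(476,687)=(476*31+687)%997=488 -> [488]
  root=488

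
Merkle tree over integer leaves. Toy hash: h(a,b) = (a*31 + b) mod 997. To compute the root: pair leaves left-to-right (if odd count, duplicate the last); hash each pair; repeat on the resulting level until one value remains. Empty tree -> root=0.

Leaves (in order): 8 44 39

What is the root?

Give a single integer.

Answer: 330

Derivation:
L0: [8, 44, 39]
L1: h(8,44)=(8*31+44)%997=292 h(39,39)=(39*31+39)%997=251 -> [292, 251]
L2: h(292,251)=(292*31+251)%997=330 -> [330]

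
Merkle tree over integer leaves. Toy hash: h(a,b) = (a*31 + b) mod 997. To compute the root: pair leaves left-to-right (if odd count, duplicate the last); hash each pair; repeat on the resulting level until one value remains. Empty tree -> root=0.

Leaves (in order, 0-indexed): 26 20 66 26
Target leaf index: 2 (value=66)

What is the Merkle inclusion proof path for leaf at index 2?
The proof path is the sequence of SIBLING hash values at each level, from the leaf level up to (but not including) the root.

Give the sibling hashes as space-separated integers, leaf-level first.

L0 (leaves): [26, 20, 66, 26], target index=2
L1: h(26,20)=(26*31+20)%997=826 [pair 0] h(66,26)=(66*31+26)%997=78 [pair 1] -> [826, 78]
  Sibling for proof at L0: 26
L2: h(826,78)=(826*31+78)%997=759 [pair 0] -> [759]
  Sibling for proof at L1: 826
Root: 759
Proof path (sibling hashes from leaf to root): [26, 826]

Answer: 26 826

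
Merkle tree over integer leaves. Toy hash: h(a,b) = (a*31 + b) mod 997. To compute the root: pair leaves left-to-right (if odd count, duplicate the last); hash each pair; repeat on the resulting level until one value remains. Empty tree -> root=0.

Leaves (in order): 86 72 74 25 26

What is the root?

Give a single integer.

Answer: 942

Derivation:
L0: [86, 72, 74, 25, 26]
L1: h(86,72)=(86*31+72)%997=744 h(74,25)=(74*31+25)%997=325 h(26,26)=(26*31+26)%997=832 -> [744, 325, 832]
L2: h(744,325)=(744*31+325)%997=458 h(832,832)=(832*31+832)%997=702 -> [458, 702]
L3: h(458,702)=(458*31+702)%997=942 -> [942]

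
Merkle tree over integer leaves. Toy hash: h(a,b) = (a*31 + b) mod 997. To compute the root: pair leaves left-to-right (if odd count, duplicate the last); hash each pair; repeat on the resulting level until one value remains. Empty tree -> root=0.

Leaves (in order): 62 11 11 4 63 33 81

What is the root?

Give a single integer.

Answer: 280

Derivation:
L0: [62, 11, 11, 4, 63, 33, 81]
L1: h(62,11)=(62*31+11)%997=936 h(11,4)=(11*31+4)%997=345 h(63,33)=(63*31+33)%997=989 h(81,81)=(81*31+81)%997=598 -> [936, 345, 989, 598]
L2: h(936,345)=(936*31+345)%997=448 h(989,598)=(989*31+598)%997=350 -> [448, 350]
L3: h(448,350)=(448*31+350)%997=280 -> [280]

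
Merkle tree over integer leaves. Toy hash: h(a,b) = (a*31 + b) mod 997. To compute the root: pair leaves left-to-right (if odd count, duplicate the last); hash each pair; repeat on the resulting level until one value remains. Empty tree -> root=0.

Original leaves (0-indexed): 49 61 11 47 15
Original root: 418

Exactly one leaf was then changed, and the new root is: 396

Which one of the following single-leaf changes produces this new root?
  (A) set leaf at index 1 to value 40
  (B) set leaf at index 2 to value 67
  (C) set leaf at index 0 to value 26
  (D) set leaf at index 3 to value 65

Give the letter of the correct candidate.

Answer: B

Derivation:
Original leaves: [49, 61, 11, 47, 15]
Target new root: 396
Try each candidate change and compute the resulting root:
Candidate A: set leaf[1] = 40 -> leaves = [49, 40, 11, 47, 15]
  L0: [49, 40, 11, 47, 15]
  L1: h(49,40)=(49*31+40)%997=562 h(11,47)=(11*31+47)%997=388 h(15,15)=(15*31+15)%997=480 -> [562, 388, 480]
  L2: h(562,388)=(562*31+388)%997=861 h(480,480)=(480*31+480)%997=405 -> [861, 405]
  L3: h(861,405)=(861*31+405)%997=177 -> [177]
  root = 177 != target 396
Candidate B: set leaf[2] = 67 -> leaves = [49, 61, 67, 47, 15]
  L0: [49, 61, 67, 47, 15]
  L1: h(49,61)=(49*31+61)%997=583 h(67,47)=(67*31+47)%997=130 h(15,15)=(15*31+15)%997=480 -> [583, 130, 480]
  L2: h(583,130)=(583*31+130)%997=257 h(480,480)=(480*31+480)%997=405 -> [257, 405]
  L3: h(257,405)=(257*31+405)%997=396 -> [396]
  root = 396 == target 396  ** MATCH **
Candidate C: set leaf[0] = 26 -> leaves = [26, 61, 11, 47, 15]
  L0: [26, 61, 11, 47, 15]
  L1: h(26,61)=(26*31+61)%997=867 h(11,47)=(11*31+47)%997=388 h(15,15)=(15*31+15)%997=480 -> [867, 388, 480]
  L2: h(867,388)=(867*31+388)%997=346 h(480,480)=(480*31+480)%997=405 -> [346, 405]
  L3: h(346,405)=(346*31+405)%997=164 -> [164]
  root = 164 != target 396
Candidate D: set leaf[3] = 65 -> leaves = [49, 61, 11, 65, 15]
  L0: [49, 61, 11, 65, 15]
  L1: h(49,61)=(49*31+61)%997=583 h(11,65)=(11*31+65)%997=406 h(15,15)=(15*31+15)%997=480 -> [583, 406, 480]
  L2: h(583,406)=(583*31+406)%997=533 h(480,480)=(480*31+480)%997=405 -> [533, 405]
  L3: h(533,405)=(533*31+405)%997=976 -> [976]
  root = 976 != target 396
Candidate B produces the target root.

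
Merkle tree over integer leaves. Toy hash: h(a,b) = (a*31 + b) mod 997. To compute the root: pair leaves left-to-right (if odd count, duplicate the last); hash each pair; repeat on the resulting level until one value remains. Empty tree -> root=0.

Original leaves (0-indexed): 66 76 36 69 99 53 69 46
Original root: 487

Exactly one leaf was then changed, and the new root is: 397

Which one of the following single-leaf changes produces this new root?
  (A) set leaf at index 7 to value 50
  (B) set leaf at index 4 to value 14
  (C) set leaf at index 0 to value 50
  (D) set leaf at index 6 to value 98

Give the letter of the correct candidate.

Answer: C

Derivation:
Original leaves: [66, 76, 36, 69, 99, 53, 69, 46]
Target new root: 397
Try each candidate change and compute the resulting root:
Candidate A: set leaf[7] = 50 -> leaves = [66, 76, 36, 69, 99, 53, 69, 50]
  L0: [66, 76, 36, 69, 99, 53, 69, 50]
  L1: h(66,76)=(66*31+76)%997=128 h(36,69)=(36*31+69)%997=188 h(99,53)=(99*31+53)%997=131 h(69,50)=(69*31+50)%997=195 -> [128, 188, 131, 195]
  L2: h(128,188)=(128*31+188)%997=168 h(131,195)=(131*31+195)%997=268 -> [168, 268]
  L3: h(168,268)=(168*31+268)%997=491 -> [491]
  root = 491 != target 397
Candidate B: set leaf[4] = 14 -> leaves = [66, 76, 36, 69, 14, 53, 69, 46]
  L0: [66, 76, 36, 69, 14, 53, 69, 46]
  L1: h(66,76)=(66*31+76)%997=128 h(36,69)=(36*31+69)%997=188 h(14,53)=(14*31+53)%997=487 h(69,46)=(69*31+46)%997=191 -> [128, 188, 487, 191]
  L2: h(128,188)=(128*31+188)%997=168 h(487,191)=(487*31+191)%997=333 -> [168, 333]
  L3: h(168,333)=(168*31+333)%997=556 -> [556]
  root = 556 != target 397
Candidate C: set leaf[0] = 50 -> leaves = [50, 76, 36, 69, 99, 53, 69, 46]
  L0: [50, 76, 36, 69, 99, 53, 69, 46]
  L1: h(50,76)=(50*31+76)%997=629 h(36,69)=(36*31+69)%997=188 h(99,53)=(99*31+53)%997=131 h(69,46)=(69*31+46)%997=191 -> [629, 188, 131, 191]
  L2: h(629,188)=(629*31+188)%997=744 h(131,191)=(131*31+191)%997=264 -> [744, 264]
  L3: h(744,264)=(744*31+264)%997=397 -> [397]
  root = 397 == target 397  ** MATCH **
Candidate D: set leaf[6] = 98 -> leaves = [66, 76, 36, 69, 99, 53, 98, 46]
  L0: [66, 76, 36, 69, 99, 53, 98, 46]
  L1: h(66,76)=(66*31+76)%997=128 h(36,69)=(36*31+69)%997=188 h(99,53)=(99*31+53)%997=131 h(98,46)=(98*31+46)%997=93 -> [128, 188, 131, 93]
  L2: h(128,188)=(128*31+188)%997=168 h(131,93)=(131*31+93)%997=166 -> [168, 166]
  L3: h(168,166)=(168*31+166)%997=389 -> [389]
  root = 389 != target 397
Candidate C produces the target root.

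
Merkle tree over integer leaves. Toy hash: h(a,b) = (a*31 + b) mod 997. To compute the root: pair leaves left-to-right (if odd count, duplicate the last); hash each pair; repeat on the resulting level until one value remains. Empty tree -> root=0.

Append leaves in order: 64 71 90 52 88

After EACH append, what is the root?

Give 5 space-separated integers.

After append 64 (leaves=[64]):
  L0: [64]
  root=64
After append 71 (leaves=[64, 71]):
  L0: [64, 71]
  L1: h(64,71)=(64*31+71)%997=61 -> [61]
  root=61
After append 90 (leaves=[64, 71, 90]):
  L0: [64, 71, 90]
  L1: h(64,71)=(64*31+71)%997=61 h(90,90)=(90*31+90)%997=886 -> [61, 886]
  L2: h(61,886)=(61*31+886)%997=783 -> [783]
  root=783
After append 52 (leaves=[64, 71, 90, 52]):
  L0: [64, 71, 90, 52]
  L1: h(64,71)=(64*31+71)%997=61 h(90,52)=(90*31+52)%997=848 -> [61, 848]
  L2: h(61,848)=(61*31+848)%997=745 -> [745]
  root=745
After append 88 (leaves=[64, 71, 90, 52, 88]):
  L0: [64, 71, 90, 52, 88]
  L1: h(64,71)=(64*31+71)%997=61 h(90,52)=(90*31+52)%997=848 h(88,88)=(88*31+88)%997=822 -> [61, 848, 822]
  L2: h(61,848)=(61*31+848)%997=745 h(822,822)=(822*31+822)%997=382 -> [745, 382]
  L3: h(745,382)=(745*31+382)%997=546 -> [546]
  root=546

Answer: 64 61 783 745 546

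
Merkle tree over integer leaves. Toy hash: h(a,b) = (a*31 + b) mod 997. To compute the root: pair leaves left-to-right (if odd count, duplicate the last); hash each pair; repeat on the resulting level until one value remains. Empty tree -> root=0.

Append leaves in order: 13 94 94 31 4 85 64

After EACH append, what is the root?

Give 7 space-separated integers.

Answer: 13 497 469 406 730 331 176

Derivation:
After append 13 (leaves=[13]):
  L0: [13]
  root=13
After append 94 (leaves=[13, 94]):
  L0: [13, 94]
  L1: h(13,94)=(13*31+94)%997=497 -> [497]
  root=497
After append 94 (leaves=[13, 94, 94]):
  L0: [13, 94, 94]
  L1: h(13,94)=(13*31+94)%997=497 h(94,94)=(94*31+94)%997=17 -> [497, 17]
  L2: h(497,17)=(497*31+17)%997=469 -> [469]
  root=469
After append 31 (leaves=[13, 94, 94, 31]):
  L0: [13, 94, 94, 31]
  L1: h(13,94)=(13*31+94)%997=497 h(94,31)=(94*31+31)%997=951 -> [497, 951]
  L2: h(497,951)=(497*31+951)%997=406 -> [406]
  root=406
After append 4 (leaves=[13, 94, 94, 31, 4]):
  L0: [13, 94, 94, 31, 4]
  L1: h(13,94)=(13*31+94)%997=497 h(94,31)=(94*31+31)%997=951 h(4,4)=(4*31+4)%997=128 -> [497, 951, 128]
  L2: h(497,951)=(497*31+951)%997=406 h(128,128)=(128*31+128)%997=108 -> [406, 108]
  L3: h(406,108)=(406*31+108)%997=730 -> [730]
  root=730
After append 85 (leaves=[13, 94, 94, 31, 4, 85]):
  L0: [13, 94, 94, 31, 4, 85]
  L1: h(13,94)=(13*31+94)%997=497 h(94,31)=(94*31+31)%997=951 h(4,85)=(4*31+85)%997=209 -> [497, 951, 209]
  L2: h(497,951)=(497*31+951)%997=406 h(209,209)=(209*31+209)%997=706 -> [406, 706]
  L3: h(406,706)=(406*31+706)%997=331 -> [331]
  root=331
After append 64 (leaves=[13, 94, 94, 31, 4, 85, 64]):
  L0: [13, 94, 94, 31, 4, 85, 64]
  L1: h(13,94)=(13*31+94)%997=497 h(94,31)=(94*31+31)%997=951 h(4,85)=(4*31+85)%997=209 h(64,64)=(64*31+64)%997=54 -> [497, 951, 209, 54]
  L2: h(497,951)=(497*31+951)%997=406 h(209,54)=(209*31+54)%997=551 -> [406, 551]
  L3: h(406,551)=(406*31+551)%997=176 -> [176]
  root=176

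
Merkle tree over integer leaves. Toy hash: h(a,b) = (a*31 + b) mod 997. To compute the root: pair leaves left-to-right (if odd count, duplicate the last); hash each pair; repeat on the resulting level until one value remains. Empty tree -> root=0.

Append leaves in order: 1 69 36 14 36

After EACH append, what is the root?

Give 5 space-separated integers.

After append 1 (leaves=[1]):
  L0: [1]
  root=1
After append 69 (leaves=[1, 69]):
  L0: [1, 69]
  L1: h(1,69)=(1*31+69)%997=100 -> [100]
  root=100
After append 36 (leaves=[1, 69, 36]):
  L0: [1, 69, 36]
  L1: h(1,69)=(1*31+69)%997=100 h(36,36)=(36*31+36)%997=155 -> [100, 155]
  L2: h(100,155)=(100*31+155)%997=264 -> [264]
  root=264
After append 14 (leaves=[1, 69, 36, 14]):
  L0: [1, 69, 36, 14]
  L1: h(1,69)=(1*31+69)%997=100 h(36,14)=(36*31+14)%997=133 -> [100, 133]
  L2: h(100,133)=(100*31+133)%997=242 -> [242]
  root=242
After append 36 (leaves=[1, 69, 36, 14, 36]):
  L0: [1, 69, 36, 14, 36]
  L1: h(1,69)=(1*31+69)%997=100 h(36,14)=(36*31+14)%997=133 h(36,36)=(36*31+36)%997=155 -> [100, 133, 155]
  L2: h(100,133)=(100*31+133)%997=242 h(155,155)=(155*31+155)%997=972 -> [242, 972]
  L3: h(242,972)=(242*31+972)%997=498 -> [498]
  root=498

Answer: 1 100 264 242 498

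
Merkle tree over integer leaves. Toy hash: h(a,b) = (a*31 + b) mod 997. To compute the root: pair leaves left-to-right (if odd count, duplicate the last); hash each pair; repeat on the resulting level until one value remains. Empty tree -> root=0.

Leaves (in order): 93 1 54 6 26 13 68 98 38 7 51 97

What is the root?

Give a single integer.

Answer: 43

Derivation:
L0: [93, 1, 54, 6, 26, 13, 68, 98, 38, 7, 51, 97]
L1: h(93,1)=(93*31+1)%997=890 h(54,6)=(54*31+6)%997=683 h(26,13)=(26*31+13)%997=819 h(68,98)=(68*31+98)%997=212 h(38,7)=(38*31+7)%997=188 h(51,97)=(51*31+97)%997=681 -> [890, 683, 819, 212, 188, 681]
L2: h(890,683)=(890*31+683)%997=357 h(819,212)=(819*31+212)%997=676 h(188,681)=(188*31+681)%997=527 -> [357, 676, 527]
L3: h(357,676)=(357*31+676)%997=776 h(527,527)=(527*31+527)%997=912 -> [776, 912]
L4: h(776,912)=(776*31+912)%997=43 -> [43]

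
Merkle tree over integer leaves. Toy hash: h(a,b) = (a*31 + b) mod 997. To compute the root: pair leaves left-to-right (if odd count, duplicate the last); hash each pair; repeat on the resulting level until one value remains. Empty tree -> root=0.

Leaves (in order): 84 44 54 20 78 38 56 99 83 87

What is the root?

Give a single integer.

Answer: 182

Derivation:
L0: [84, 44, 54, 20, 78, 38, 56, 99, 83, 87]
L1: h(84,44)=(84*31+44)%997=654 h(54,20)=(54*31+20)%997=697 h(78,38)=(78*31+38)%997=462 h(56,99)=(56*31+99)%997=838 h(83,87)=(83*31+87)%997=666 -> [654, 697, 462, 838, 666]
L2: h(654,697)=(654*31+697)%997=34 h(462,838)=(462*31+838)%997=205 h(666,666)=(666*31+666)%997=375 -> [34, 205, 375]
L3: h(34,205)=(34*31+205)%997=262 h(375,375)=(375*31+375)%997=36 -> [262, 36]
L4: h(262,36)=(262*31+36)%997=182 -> [182]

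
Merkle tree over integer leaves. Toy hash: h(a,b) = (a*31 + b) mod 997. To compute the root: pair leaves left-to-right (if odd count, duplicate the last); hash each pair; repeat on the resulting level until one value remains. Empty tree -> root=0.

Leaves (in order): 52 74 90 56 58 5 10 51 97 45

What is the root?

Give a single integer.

L0: [52, 74, 90, 56, 58, 5, 10, 51, 97, 45]
L1: h(52,74)=(52*31+74)%997=689 h(90,56)=(90*31+56)%997=852 h(58,5)=(58*31+5)%997=806 h(10,51)=(10*31+51)%997=361 h(97,45)=(97*31+45)%997=61 -> [689, 852, 806, 361, 61]
L2: h(689,852)=(689*31+852)%997=277 h(806,361)=(806*31+361)%997=422 h(61,61)=(61*31+61)%997=955 -> [277, 422, 955]
L3: h(277,422)=(277*31+422)%997=36 h(955,955)=(955*31+955)%997=650 -> [36, 650]
L4: h(36,650)=(36*31+650)%997=769 -> [769]

Answer: 769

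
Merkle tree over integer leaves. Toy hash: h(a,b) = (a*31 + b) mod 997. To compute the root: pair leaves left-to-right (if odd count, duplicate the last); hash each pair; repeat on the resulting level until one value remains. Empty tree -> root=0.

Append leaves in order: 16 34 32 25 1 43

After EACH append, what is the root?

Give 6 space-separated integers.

After append 16 (leaves=[16]):
  L0: [16]
  root=16
After append 34 (leaves=[16, 34]):
  L0: [16, 34]
  L1: h(16,34)=(16*31+34)%997=530 -> [530]
  root=530
After append 32 (leaves=[16, 34, 32]):
  L0: [16, 34, 32]
  L1: h(16,34)=(16*31+34)%997=530 h(32,32)=(32*31+32)%997=27 -> [530, 27]
  L2: h(530,27)=(530*31+27)%997=505 -> [505]
  root=505
After append 25 (leaves=[16, 34, 32, 25]):
  L0: [16, 34, 32, 25]
  L1: h(16,34)=(16*31+34)%997=530 h(32,25)=(32*31+25)%997=20 -> [530, 20]
  L2: h(530,20)=(530*31+20)%997=498 -> [498]
  root=498
After append 1 (leaves=[16, 34, 32, 25, 1]):
  L0: [16, 34, 32, 25, 1]
  L1: h(16,34)=(16*31+34)%997=530 h(32,25)=(32*31+25)%997=20 h(1,1)=(1*31+1)%997=32 -> [530, 20, 32]
  L2: h(530,20)=(530*31+20)%997=498 h(32,32)=(32*31+32)%997=27 -> [498, 27]
  L3: h(498,27)=(498*31+27)%997=510 -> [510]
  root=510
After append 43 (leaves=[16, 34, 32, 25, 1, 43]):
  L0: [16, 34, 32, 25, 1, 43]
  L1: h(16,34)=(16*31+34)%997=530 h(32,25)=(32*31+25)%997=20 h(1,43)=(1*31+43)%997=74 -> [530, 20, 74]
  L2: h(530,20)=(530*31+20)%997=498 h(74,74)=(74*31+74)%997=374 -> [498, 374]
  L3: h(498,374)=(498*31+374)%997=857 -> [857]
  root=857

Answer: 16 530 505 498 510 857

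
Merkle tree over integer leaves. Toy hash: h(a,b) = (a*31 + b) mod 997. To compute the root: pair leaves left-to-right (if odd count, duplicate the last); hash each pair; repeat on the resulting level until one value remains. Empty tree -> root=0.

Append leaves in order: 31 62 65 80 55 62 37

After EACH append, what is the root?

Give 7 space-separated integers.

After append 31 (leaves=[31]):
  L0: [31]
  root=31
After append 62 (leaves=[31, 62]):
  L0: [31, 62]
  L1: h(31,62)=(31*31+62)%997=26 -> [26]
  root=26
After append 65 (leaves=[31, 62, 65]):
  L0: [31, 62, 65]
  L1: h(31,62)=(31*31+62)%997=26 h(65,65)=(65*31+65)%997=86 -> [26, 86]
  L2: h(26,86)=(26*31+86)%997=892 -> [892]
  root=892
After append 80 (leaves=[31, 62, 65, 80]):
  L0: [31, 62, 65, 80]
  L1: h(31,62)=(31*31+62)%997=26 h(65,80)=(65*31+80)%997=101 -> [26, 101]
  L2: h(26,101)=(26*31+101)%997=907 -> [907]
  root=907
After append 55 (leaves=[31, 62, 65, 80, 55]):
  L0: [31, 62, 65, 80, 55]
  L1: h(31,62)=(31*31+62)%997=26 h(65,80)=(65*31+80)%997=101 h(55,55)=(55*31+55)%997=763 -> [26, 101, 763]
  L2: h(26,101)=(26*31+101)%997=907 h(763,763)=(763*31+763)%997=488 -> [907, 488]
  L3: h(907,488)=(907*31+488)%997=689 -> [689]
  root=689
After append 62 (leaves=[31, 62, 65, 80, 55, 62]):
  L0: [31, 62, 65, 80, 55, 62]
  L1: h(31,62)=(31*31+62)%997=26 h(65,80)=(65*31+80)%997=101 h(55,62)=(55*31+62)%997=770 -> [26, 101, 770]
  L2: h(26,101)=(26*31+101)%997=907 h(770,770)=(770*31+770)%997=712 -> [907, 712]
  L3: h(907,712)=(907*31+712)%997=913 -> [913]
  root=913
After append 37 (leaves=[31, 62, 65, 80, 55, 62, 37]):
  L0: [31, 62, 65, 80, 55, 62, 37]
  L1: h(31,62)=(31*31+62)%997=26 h(65,80)=(65*31+80)%997=101 h(55,62)=(55*31+62)%997=770 h(37,37)=(37*31+37)%997=187 -> [26, 101, 770, 187]
  L2: h(26,101)=(26*31+101)%997=907 h(770,187)=(770*31+187)%997=129 -> [907, 129]
  L3: h(907,129)=(907*31+129)%997=330 -> [330]
  root=330

Answer: 31 26 892 907 689 913 330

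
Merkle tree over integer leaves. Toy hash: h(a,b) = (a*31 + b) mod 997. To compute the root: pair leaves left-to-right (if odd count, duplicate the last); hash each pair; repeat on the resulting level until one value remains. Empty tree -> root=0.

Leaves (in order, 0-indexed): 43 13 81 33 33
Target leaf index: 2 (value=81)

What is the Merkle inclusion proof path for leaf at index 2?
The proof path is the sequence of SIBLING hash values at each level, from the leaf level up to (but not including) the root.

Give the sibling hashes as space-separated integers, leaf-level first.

L0 (leaves): [43, 13, 81, 33, 33], target index=2
L1: h(43,13)=(43*31+13)%997=349 [pair 0] h(81,33)=(81*31+33)%997=550 [pair 1] h(33,33)=(33*31+33)%997=59 [pair 2] -> [349, 550, 59]
  Sibling for proof at L0: 33
L2: h(349,550)=(349*31+550)%997=402 [pair 0] h(59,59)=(59*31+59)%997=891 [pair 1] -> [402, 891]
  Sibling for proof at L1: 349
L3: h(402,891)=(402*31+891)%997=392 [pair 0] -> [392]
  Sibling for proof at L2: 891
Root: 392
Proof path (sibling hashes from leaf to root): [33, 349, 891]

Answer: 33 349 891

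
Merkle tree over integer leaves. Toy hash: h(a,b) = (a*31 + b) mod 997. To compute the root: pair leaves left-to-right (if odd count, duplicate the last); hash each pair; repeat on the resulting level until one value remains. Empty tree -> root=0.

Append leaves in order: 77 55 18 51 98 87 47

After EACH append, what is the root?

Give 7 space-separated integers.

Answer: 77 448 506 539 412 60 433

Derivation:
After append 77 (leaves=[77]):
  L0: [77]
  root=77
After append 55 (leaves=[77, 55]):
  L0: [77, 55]
  L1: h(77,55)=(77*31+55)%997=448 -> [448]
  root=448
After append 18 (leaves=[77, 55, 18]):
  L0: [77, 55, 18]
  L1: h(77,55)=(77*31+55)%997=448 h(18,18)=(18*31+18)%997=576 -> [448, 576]
  L2: h(448,576)=(448*31+576)%997=506 -> [506]
  root=506
After append 51 (leaves=[77, 55, 18, 51]):
  L0: [77, 55, 18, 51]
  L1: h(77,55)=(77*31+55)%997=448 h(18,51)=(18*31+51)%997=609 -> [448, 609]
  L2: h(448,609)=(448*31+609)%997=539 -> [539]
  root=539
After append 98 (leaves=[77, 55, 18, 51, 98]):
  L0: [77, 55, 18, 51, 98]
  L1: h(77,55)=(77*31+55)%997=448 h(18,51)=(18*31+51)%997=609 h(98,98)=(98*31+98)%997=145 -> [448, 609, 145]
  L2: h(448,609)=(448*31+609)%997=539 h(145,145)=(145*31+145)%997=652 -> [539, 652]
  L3: h(539,652)=(539*31+652)%997=412 -> [412]
  root=412
After append 87 (leaves=[77, 55, 18, 51, 98, 87]):
  L0: [77, 55, 18, 51, 98, 87]
  L1: h(77,55)=(77*31+55)%997=448 h(18,51)=(18*31+51)%997=609 h(98,87)=(98*31+87)%997=134 -> [448, 609, 134]
  L2: h(448,609)=(448*31+609)%997=539 h(134,134)=(134*31+134)%997=300 -> [539, 300]
  L3: h(539,300)=(539*31+300)%997=60 -> [60]
  root=60
After append 47 (leaves=[77, 55, 18, 51, 98, 87, 47]):
  L0: [77, 55, 18, 51, 98, 87, 47]
  L1: h(77,55)=(77*31+55)%997=448 h(18,51)=(18*31+51)%997=609 h(98,87)=(98*31+87)%997=134 h(47,47)=(47*31+47)%997=507 -> [448, 609, 134, 507]
  L2: h(448,609)=(448*31+609)%997=539 h(134,507)=(134*31+507)%997=673 -> [539, 673]
  L3: h(539,673)=(539*31+673)%997=433 -> [433]
  root=433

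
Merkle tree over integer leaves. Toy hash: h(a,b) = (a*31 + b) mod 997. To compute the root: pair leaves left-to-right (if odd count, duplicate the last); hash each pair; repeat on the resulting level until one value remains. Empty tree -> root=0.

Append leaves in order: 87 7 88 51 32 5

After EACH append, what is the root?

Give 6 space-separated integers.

After append 87 (leaves=[87]):
  L0: [87]
  root=87
After append 7 (leaves=[87, 7]):
  L0: [87, 7]
  L1: h(87,7)=(87*31+7)%997=710 -> [710]
  root=710
After append 88 (leaves=[87, 7, 88]):
  L0: [87, 7, 88]
  L1: h(87,7)=(87*31+7)%997=710 h(88,88)=(88*31+88)%997=822 -> [710, 822]
  L2: h(710,822)=(710*31+822)%997=898 -> [898]
  root=898
After append 51 (leaves=[87, 7, 88, 51]):
  L0: [87, 7, 88, 51]
  L1: h(87,7)=(87*31+7)%997=710 h(88,51)=(88*31+51)%997=785 -> [710, 785]
  L2: h(710,785)=(710*31+785)%997=861 -> [861]
  root=861
After append 32 (leaves=[87, 7, 88, 51, 32]):
  L0: [87, 7, 88, 51, 32]
  L1: h(87,7)=(87*31+7)%997=710 h(88,51)=(88*31+51)%997=785 h(32,32)=(32*31+32)%997=27 -> [710, 785, 27]
  L2: h(710,785)=(710*31+785)%997=861 h(27,27)=(27*31+27)%997=864 -> [861, 864]
  L3: h(861,864)=(861*31+864)%997=636 -> [636]
  root=636
After append 5 (leaves=[87, 7, 88, 51, 32, 5]):
  L0: [87, 7, 88, 51, 32, 5]
  L1: h(87,7)=(87*31+7)%997=710 h(88,51)=(88*31+51)%997=785 h(32,5)=(32*31+5)%997=0 -> [710, 785, 0]
  L2: h(710,785)=(710*31+785)%997=861 h(0,0)=(0*31+0)%997=0 -> [861, 0]
  L3: h(861,0)=(861*31+0)%997=769 -> [769]
  root=769

Answer: 87 710 898 861 636 769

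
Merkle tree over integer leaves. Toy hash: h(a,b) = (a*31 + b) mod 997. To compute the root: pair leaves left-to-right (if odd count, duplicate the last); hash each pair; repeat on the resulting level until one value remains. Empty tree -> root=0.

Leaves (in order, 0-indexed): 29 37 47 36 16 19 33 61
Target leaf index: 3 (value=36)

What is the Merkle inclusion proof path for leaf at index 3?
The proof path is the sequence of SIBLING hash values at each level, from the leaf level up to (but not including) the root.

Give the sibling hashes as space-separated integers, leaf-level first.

L0 (leaves): [29, 37, 47, 36, 16, 19, 33, 61], target index=3
L1: h(29,37)=(29*31+37)%997=936 [pair 0] h(47,36)=(47*31+36)%997=496 [pair 1] h(16,19)=(16*31+19)%997=515 [pair 2] h(33,61)=(33*31+61)%997=87 [pair 3] -> [936, 496, 515, 87]
  Sibling for proof at L0: 47
L2: h(936,496)=(936*31+496)%997=599 [pair 0] h(515,87)=(515*31+87)%997=100 [pair 1] -> [599, 100]
  Sibling for proof at L1: 936
L3: h(599,100)=(599*31+100)%997=723 [pair 0] -> [723]
  Sibling for proof at L2: 100
Root: 723
Proof path (sibling hashes from leaf to root): [47, 936, 100]

Answer: 47 936 100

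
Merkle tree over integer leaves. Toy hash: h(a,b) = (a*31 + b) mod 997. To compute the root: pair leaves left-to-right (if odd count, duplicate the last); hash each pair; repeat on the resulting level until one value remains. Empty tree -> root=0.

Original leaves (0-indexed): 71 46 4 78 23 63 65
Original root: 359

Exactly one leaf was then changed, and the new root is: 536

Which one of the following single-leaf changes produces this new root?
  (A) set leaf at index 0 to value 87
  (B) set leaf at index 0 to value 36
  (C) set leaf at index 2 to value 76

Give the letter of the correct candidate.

Answer: B

Derivation:
Original leaves: [71, 46, 4, 78, 23, 63, 65]
Target new root: 536
Try each candidate change and compute the resulting root:
Candidate A: set leaf[0] = 87 -> leaves = [87, 46, 4, 78, 23, 63, 65]
  L0: [87, 46, 4, 78, 23, 63, 65]
  L1: h(87,46)=(87*31+46)%997=749 h(4,78)=(4*31+78)%997=202 h(23,63)=(23*31+63)%997=776 h(65,65)=(65*31+65)%997=86 -> [749, 202, 776, 86]
  L2: h(749,202)=(749*31+202)%997=490 h(776,86)=(776*31+86)%997=214 -> [490, 214]
  L3: h(490,214)=(490*31+214)%997=449 -> [449]
  root = 449 != target 536
Candidate B: set leaf[0] = 36 -> leaves = [36, 46, 4, 78, 23, 63, 65]
  L0: [36, 46, 4, 78, 23, 63, 65]
  L1: h(36,46)=(36*31+46)%997=165 h(4,78)=(4*31+78)%997=202 h(23,63)=(23*31+63)%997=776 h(65,65)=(65*31+65)%997=86 -> [165, 202, 776, 86]
  L2: h(165,202)=(165*31+202)%997=332 h(776,86)=(776*31+86)%997=214 -> [332, 214]
  L3: h(332,214)=(332*31+214)%997=536 -> [536]
  root = 536 == target 536  ** MATCH **
Candidate C: set leaf[2] = 76 -> leaves = [71, 46, 76, 78, 23, 63, 65]
  L0: [71, 46, 76, 78, 23, 63, 65]
  L1: h(71,46)=(71*31+46)%997=253 h(76,78)=(76*31+78)%997=440 h(23,63)=(23*31+63)%997=776 h(65,65)=(65*31+65)%997=86 -> [253, 440, 776, 86]
  L2: h(253,440)=(253*31+440)%997=307 h(776,86)=(776*31+86)%997=214 -> [307, 214]
  L3: h(307,214)=(307*31+214)%997=758 -> [758]
  root = 758 != target 536
Candidate B produces the target root.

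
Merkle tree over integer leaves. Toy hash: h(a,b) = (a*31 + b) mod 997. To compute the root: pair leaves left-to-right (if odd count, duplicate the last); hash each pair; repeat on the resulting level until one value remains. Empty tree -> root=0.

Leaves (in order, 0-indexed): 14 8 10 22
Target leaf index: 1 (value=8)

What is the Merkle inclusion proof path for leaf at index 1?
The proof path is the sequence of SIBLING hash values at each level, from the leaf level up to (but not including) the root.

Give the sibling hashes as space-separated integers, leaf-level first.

L0 (leaves): [14, 8, 10, 22], target index=1
L1: h(14,8)=(14*31+8)%997=442 [pair 0] h(10,22)=(10*31+22)%997=332 [pair 1] -> [442, 332]
  Sibling for proof at L0: 14
L2: h(442,332)=(442*31+332)%997=76 [pair 0] -> [76]
  Sibling for proof at L1: 332
Root: 76
Proof path (sibling hashes from leaf to root): [14, 332]

Answer: 14 332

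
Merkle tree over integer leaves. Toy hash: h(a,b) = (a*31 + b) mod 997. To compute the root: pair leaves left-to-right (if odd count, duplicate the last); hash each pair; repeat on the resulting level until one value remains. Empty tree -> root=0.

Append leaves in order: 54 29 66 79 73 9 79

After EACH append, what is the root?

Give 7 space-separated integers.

After append 54 (leaves=[54]):
  L0: [54]
  root=54
After append 29 (leaves=[54, 29]):
  L0: [54, 29]
  L1: h(54,29)=(54*31+29)%997=706 -> [706]
  root=706
After append 66 (leaves=[54, 29, 66]):
  L0: [54, 29, 66]
  L1: h(54,29)=(54*31+29)%997=706 h(66,66)=(66*31+66)%997=118 -> [706, 118]
  L2: h(706,118)=(706*31+118)%997=70 -> [70]
  root=70
After append 79 (leaves=[54, 29, 66, 79]):
  L0: [54, 29, 66, 79]
  L1: h(54,29)=(54*31+29)%997=706 h(66,79)=(66*31+79)%997=131 -> [706, 131]
  L2: h(706,131)=(706*31+131)%997=83 -> [83]
  root=83
After append 73 (leaves=[54, 29, 66, 79, 73]):
  L0: [54, 29, 66, 79, 73]
  L1: h(54,29)=(54*31+29)%997=706 h(66,79)=(66*31+79)%997=131 h(73,73)=(73*31+73)%997=342 -> [706, 131, 342]
  L2: h(706,131)=(706*31+131)%997=83 h(342,342)=(342*31+342)%997=974 -> [83, 974]
  L3: h(83,974)=(83*31+974)%997=556 -> [556]
  root=556
After append 9 (leaves=[54, 29, 66, 79, 73, 9]):
  L0: [54, 29, 66, 79, 73, 9]
  L1: h(54,29)=(54*31+29)%997=706 h(66,79)=(66*31+79)%997=131 h(73,9)=(73*31+9)%997=278 -> [706, 131, 278]
  L2: h(706,131)=(706*31+131)%997=83 h(278,278)=(278*31+278)%997=920 -> [83, 920]
  L3: h(83,920)=(83*31+920)%997=502 -> [502]
  root=502
After append 79 (leaves=[54, 29, 66, 79, 73, 9, 79]):
  L0: [54, 29, 66, 79, 73, 9, 79]
  L1: h(54,29)=(54*31+29)%997=706 h(66,79)=(66*31+79)%997=131 h(73,9)=(73*31+9)%997=278 h(79,79)=(79*31+79)%997=534 -> [706, 131, 278, 534]
  L2: h(706,131)=(706*31+131)%997=83 h(278,534)=(278*31+534)%997=179 -> [83, 179]
  L3: h(83,179)=(83*31+179)%997=758 -> [758]
  root=758

Answer: 54 706 70 83 556 502 758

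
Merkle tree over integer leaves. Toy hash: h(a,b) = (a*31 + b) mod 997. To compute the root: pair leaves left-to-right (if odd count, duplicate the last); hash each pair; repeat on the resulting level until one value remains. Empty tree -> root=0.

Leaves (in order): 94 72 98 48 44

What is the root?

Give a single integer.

L0: [94, 72, 98, 48, 44]
L1: h(94,72)=(94*31+72)%997=992 h(98,48)=(98*31+48)%997=95 h(44,44)=(44*31+44)%997=411 -> [992, 95, 411]
L2: h(992,95)=(992*31+95)%997=937 h(411,411)=(411*31+411)%997=191 -> [937, 191]
L3: h(937,191)=(937*31+191)%997=325 -> [325]

Answer: 325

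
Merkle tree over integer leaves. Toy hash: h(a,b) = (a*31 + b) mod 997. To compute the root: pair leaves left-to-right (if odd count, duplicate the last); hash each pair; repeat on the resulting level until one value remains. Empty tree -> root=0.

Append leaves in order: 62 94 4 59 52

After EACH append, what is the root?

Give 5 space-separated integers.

After append 62 (leaves=[62]):
  L0: [62]
  root=62
After append 94 (leaves=[62, 94]):
  L0: [62, 94]
  L1: h(62,94)=(62*31+94)%997=22 -> [22]
  root=22
After append 4 (leaves=[62, 94, 4]):
  L0: [62, 94, 4]
  L1: h(62,94)=(62*31+94)%997=22 h(4,4)=(4*31+4)%997=128 -> [22, 128]
  L2: h(22,128)=(22*31+128)%997=810 -> [810]
  root=810
After append 59 (leaves=[62, 94, 4, 59]):
  L0: [62, 94, 4, 59]
  L1: h(62,94)=(62*31+94)%997=22 h(4,59)=(4*31+59)%997=183 -> [22, 183]
  L2: h(22,183)=(22*31+183)%997=865 -> [865]
  root=865
After append 52 (leaves=[62, 94, 4, 59, 52]):
  L0: [62, 94, 4, 59, 52]
  L1: h(62,94)=(62*31+94)%997=22 h(4,59)=(4*31+59)%997=183 h(52,52)=(52*31+52)%997=667 -> [22, 183, 667]
  L2: h(22,183)=(22*31+183)%997=865 h(667,667)=(667*31+667)%997=407 -> [865, 407]
  L3: h(865,407)=(865*31+407)%997=303 -> [303]
  root=303

Answer: 62 22 810 865 303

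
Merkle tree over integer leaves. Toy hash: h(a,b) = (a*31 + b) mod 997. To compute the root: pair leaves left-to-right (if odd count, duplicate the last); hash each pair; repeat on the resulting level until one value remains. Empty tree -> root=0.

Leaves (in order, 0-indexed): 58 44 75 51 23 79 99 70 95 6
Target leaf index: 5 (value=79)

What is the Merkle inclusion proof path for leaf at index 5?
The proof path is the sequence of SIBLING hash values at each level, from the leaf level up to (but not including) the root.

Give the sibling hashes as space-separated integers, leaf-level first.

Answer: 23 148 655 914

Derivation:
L0 (leaves): [58, 44, 75, 51, 23, 79, 99, 70, 95, 6], target index=5
L1: h(58,44)=(58*31+44)%997=845 [pair 0] h(75,51)=(75*31+51)%997=382 [pair 1] h(23,79)=(23*31+79)%997=792 [pair 2] h(99,70)=(99*31+70)%997=148 [pair 3] h(95,6)=(95*31+6)%997=957 [pair 4] -> [845, 382, 792, 148, 957]
  Sibling for proof at L0: 23
L2: h(845,382)=(845*31+382)%997=655 [pair 0] h(792,148)=(792*31+148)%997=772 [pair 1] h(957,957)=(957*31+957)%997=714 [pair 2] -> [655, 772, 714]
  Sibling for proof at L1: 148
L3: h(655,772)=(655*31+772)%997=140 [pair 0] h(714,714)=(714*31+714)%997=914 [pair 1] -> [140, 914]
  Sibling for proof at L2: 655
L4: h(140,914)=(140*31+914)%997=269 [pair 0] -> [269]
  Sibling for proof at L3: 914
Root: 269
Proof path (sibling hashes from leaf to root): [23, 148, 655, 914]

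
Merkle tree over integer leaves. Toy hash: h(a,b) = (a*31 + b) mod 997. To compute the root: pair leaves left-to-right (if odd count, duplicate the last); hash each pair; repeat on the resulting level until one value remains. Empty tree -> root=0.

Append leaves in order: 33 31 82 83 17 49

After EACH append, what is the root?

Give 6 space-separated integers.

After append 33 (leaves=[33]):
  L0: [33]
  root=33
After append 31 (leaves=[33, 31]):
  L0: [33, 31]
  L1: h(33,31)=(33*31+31)%997=57 -> [57]
  root=57
After append 82 (leaves=[33, 31, 82]):
  L0: [33, 31, 82]
  L1: h(33,31)=(33*31+31)%997=57 h(82,82)=(82*31+82)%997=630 -> [57, 630]
  L2: h(57,630)=(57*31+630)%997=403 -> [403]
  root=403
After append 83 (leaves=[33, 31, 82, 83]):
  L0: [33, 31, 82, 83]
  L1: h(33,31)=(33*31+31)%997=57 h(82,83)=(82*31+83)%997=631 -> [57, 631]
  L2: h(57,631)=(57*31+631)%997=404 -> [404]
  root=404
After append 17 (leaves=[33, 31, 82, 83, 17]):
  L0: [33, 31, 82, 83, 17]
  L1: h(33,31)=(33*31+31)%997=57 h(82,83)=(82*31+83)%997=631 h(17,17)=(17*31+17)%997=544 -> [57, 631, 544]
  L2: h(57,631)=(57*31+631)%997=404 h(544,544)=(544*31+544)%997=459 -> [404, 459]
  L3: h(404,459)=(404*31+459)%997=22 -> [22]
  root=22
After append 49 (leaves=[33, 31, 82, 83, 17, 49]):
  L0: [33, 31, 82, 83, 17, 49]
  L1: h(33,31)=(33*31+31)%997=57 h(82,83)=(82*31+83)%997=631 h(17,49)=(17*31+49)%997=576 -> [57, 631, 576]
  L2: h(57,631)=(57*31+631)%997=404 h(576,576)=(576*31+576)%997=486 -> [404, 486]
  L3: h(404,486)=(404*31+486)%997=49 -> [49]
  root=49

Answer: 33 57 403 404 22 49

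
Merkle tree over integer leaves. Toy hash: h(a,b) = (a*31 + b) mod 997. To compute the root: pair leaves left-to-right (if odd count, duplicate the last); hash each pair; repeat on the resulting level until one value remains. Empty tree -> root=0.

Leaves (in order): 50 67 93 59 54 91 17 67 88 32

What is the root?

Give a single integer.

Answer: 249

Derivation:
L0: [50, 67, 93, 59, 54, 91, 17, 67, 88, 32]
L1: h(50,67)=(50*31+67)%997=620 h(93,59)=(93*31+59)%997=948 h(54,91)=(54*31+91)%997=768 h(17,67)=(17*31+67)%997=594 h(88,32)=(88*31+32)%997=766 -> [620, 948, 768, 594, 766]
L2: h(620,948)=(620*31+948)%997=228 h(768,594)=(768*31+594)%997=474 h(766,766)=(766*31+766)%997=584 -> [228, 474, 584]
L3: h(228,474)=(228*31+474)%997=563 h(584,584)=(584*31+584)%997=742 -> [563, 742]
L4: h(563,742)=(563*31+742)%997=249 -> [249]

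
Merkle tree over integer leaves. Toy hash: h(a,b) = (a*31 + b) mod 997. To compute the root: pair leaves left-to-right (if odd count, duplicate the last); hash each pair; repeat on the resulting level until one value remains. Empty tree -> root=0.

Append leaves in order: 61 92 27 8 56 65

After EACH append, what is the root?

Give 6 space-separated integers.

After append 61 (leaves=[61]):
  L0: [61]
  root=61
After append 92 (leaves=[61, 92]):
  L0: [61, 92]
  L1: h(61,92)=(61*31+92)%997=986 -> [986]
  root=986
After append 27 (leaves=[61, 92, 27]):
  L0: [61, 92, 27]
  L1: h(61,92)=(61*31+92)%997=986 h(27,27)=(27*31+27)%997=864 -> [986, 864]
  L2: h(986,864)=(986*31+864)%997=523 -> [523]
  root=523
After append 8 (leaves=[61, 92, 27, 8]):
  L0: [61, 92, 27, 8]
  L1: h(61,92)=(61*31+92)%997=986 h(27,8)=(27*31+8)%997=845 -> [986, 845]
  L2: h(986,845)=(986*31+845)%997=504 -> [504]
  root=504
After append 56 (leaves=[61, 92, 27, 8, 56]):
  L0: [61, 92, 27, 8, 56]
  L1: h(61,92)=(61*31+92)%997=986 h(27,8)=(27*31+8)%997=845 h(56,56)=(56*31+56)%997=795 -> [986, 845, 795]
  L2: h(986,845)=(986*31+845)%997=504 h(795,795)=(795*31+795)%997=515 -> [504, 515]
  L3: h(504,515)=(504*31+515)%997=187 -> [187]
  root=187
After append 65 (leaves=[61, 92, 27, 8, 56, 65]):
  L0: [61, 92, 27, 8, 56, 65]
  L1: h(61,92)=(61*31+92)%997=986 h(27,8)=(27*31+8)%997=845 h(56,65)=(56*31+65)%997=804 -> [986, 845, 804]
  L2: h(986,845)=(986*31+845)%997=504 h(804,804)=(804*31+804)%997=803 -> [504, 803]
  L3: h(504,803)=(504*31+803)%997=475 -> [475]
  root=475

Answer: 61 986 523 504 187 475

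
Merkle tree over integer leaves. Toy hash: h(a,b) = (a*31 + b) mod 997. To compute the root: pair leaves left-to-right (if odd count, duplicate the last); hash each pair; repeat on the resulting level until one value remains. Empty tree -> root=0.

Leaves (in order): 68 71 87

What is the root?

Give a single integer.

Answer: 543

Derivation:
L0: [68, 71, 87]
L1: h(68,71)=(68*31+71)%997=185 h(87,87)=(87*31+87)%997=790 -> [185, 790]
L2: h(185,790)=(185*31+790)%997=543 -> [543]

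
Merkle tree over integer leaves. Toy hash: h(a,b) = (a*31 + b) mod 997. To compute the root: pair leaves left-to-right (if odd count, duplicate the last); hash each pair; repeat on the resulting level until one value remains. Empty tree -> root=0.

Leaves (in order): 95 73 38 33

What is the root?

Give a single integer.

L0: [95, 73, 38, 33]
L1: h(95,73)=(95*31+73)%997=27 h(38,33)=(38*31+33)%997=214 -> [27, 214]
L2: h(27,214)=(27*31+214)%997=54 -> [54]

Answer: 54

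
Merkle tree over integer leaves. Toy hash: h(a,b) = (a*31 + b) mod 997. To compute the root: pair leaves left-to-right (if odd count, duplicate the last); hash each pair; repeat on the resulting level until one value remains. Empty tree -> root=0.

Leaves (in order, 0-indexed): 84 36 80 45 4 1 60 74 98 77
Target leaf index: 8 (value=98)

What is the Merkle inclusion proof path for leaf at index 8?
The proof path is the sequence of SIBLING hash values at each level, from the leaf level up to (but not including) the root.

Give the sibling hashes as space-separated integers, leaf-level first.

Answer: 77 124 977 11

Derivation:
L0 (leaves): [84, 36, 80, 45, 4, 1, 60, 74, 98, 77], target index=8
L1: h(84,36)=(84*31+36)%997=646 [pair 0] h(80,45)=(80*31+45)%997=531 [pair 1] h(4,1)=(4*31+1)%997=125 [pair 2] h(60,74)=(60*31+74)%997=937 [pair 3] h(98,77)=(98*31+77)%997=124 [pair 4] -> [646, 531, 125, 937, 124]
  Sibling for proof at L0: 77
L2: h(646,531)=(646*31+531)%997=617 [pair 0] h(125,937)=(125*31+937)%997=824 [pair 1] h(124,124)=(124*31+124)%997=977 [pair 2] -> [617, 824, 977]
  Sibling for proof at L1: 124
L3: h(617,824)=(617*31+824)%997=11 [pair 0] h(977,977)=(977*31+977)%997=357 [pair 1] -> [11, 357]
  Sibling for proof at L2: 977
L4: h(11,357)=(11*31+357)%997=698 [pair 0] -> [698]
  Sibling for proof at L3: 11
Root: 698
Proof path (sibling hashes from leaf to root): [77, 124, 977, 11]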